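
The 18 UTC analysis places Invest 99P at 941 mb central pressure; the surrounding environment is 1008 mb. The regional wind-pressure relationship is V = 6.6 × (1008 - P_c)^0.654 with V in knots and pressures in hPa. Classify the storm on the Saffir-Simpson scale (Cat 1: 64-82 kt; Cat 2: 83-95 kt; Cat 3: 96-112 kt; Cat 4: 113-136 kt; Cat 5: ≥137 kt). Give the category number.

ΔP = 1008 − 941 = 67 mb.
V ≈ 6.6 × 67^0.654 = 6.6 × 15.64 ≈ 103 kt.
103 kt falls in the Category 3 band.

3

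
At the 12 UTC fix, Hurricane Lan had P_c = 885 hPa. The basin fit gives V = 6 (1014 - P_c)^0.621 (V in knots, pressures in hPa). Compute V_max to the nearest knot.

ΔP = 1014 − 885 = 129 hPa.
129^0.621 ≈ 20.449.
V ≈ 6 × 20.449 ≈ 122.7 kt.

123 kt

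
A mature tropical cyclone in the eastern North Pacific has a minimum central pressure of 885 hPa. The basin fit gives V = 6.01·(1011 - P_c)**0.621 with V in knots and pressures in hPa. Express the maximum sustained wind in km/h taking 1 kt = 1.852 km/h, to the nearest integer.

ΔP = 1011 − 885 = 126 hPa.
V ≈ 6.01 × 126^0.621 = 6.01 × 20.153 ≈ 121.117 kt.
121.117 × 1.852 ≈ 224.31 km/h → 224 km/h.

224 km/h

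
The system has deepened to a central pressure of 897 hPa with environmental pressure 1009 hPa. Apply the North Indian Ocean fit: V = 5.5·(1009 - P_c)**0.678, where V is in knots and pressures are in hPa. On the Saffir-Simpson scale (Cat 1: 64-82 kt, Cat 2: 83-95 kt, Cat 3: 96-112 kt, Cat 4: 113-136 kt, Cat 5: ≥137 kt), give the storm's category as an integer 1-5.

4

ΔP = 1009 − 897 = 112 hPa.
V ≈ 5.5 × 112^0.678 = 5.5 × 24.51 ≈ 135 kt.
135 kt falls in the Category 4 band.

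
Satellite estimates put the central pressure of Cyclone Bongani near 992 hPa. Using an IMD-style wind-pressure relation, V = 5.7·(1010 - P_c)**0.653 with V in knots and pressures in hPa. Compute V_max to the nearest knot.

ΔP = 1010 − 992 = 18 hPa.
18^0.653 ≈ 6.602.
V ≈ 5.7 × 6.602 ≈ 37.6 kt.

38 kt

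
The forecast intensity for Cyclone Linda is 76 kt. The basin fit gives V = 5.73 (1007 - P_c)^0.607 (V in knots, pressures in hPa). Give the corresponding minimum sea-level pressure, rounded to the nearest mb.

936 mb

ΔP = (V / 5.73)^(1/0.607) = (76/5.73)^1.647.
76/5.73 = 13.264; 13.264^1.647 ≈ 70.72 mb.
P_c = 1007 − 70.72 = 936.28 ≈ 936 mb.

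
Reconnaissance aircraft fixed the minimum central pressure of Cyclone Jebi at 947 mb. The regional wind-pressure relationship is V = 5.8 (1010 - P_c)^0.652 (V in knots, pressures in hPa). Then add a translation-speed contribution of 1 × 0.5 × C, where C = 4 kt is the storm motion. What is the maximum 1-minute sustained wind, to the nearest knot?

ΔP = 1010 − 947 = 63 mb.
63^0.652 ≈ 14.899.
V ≈ 5.8 × 14.899 ≈ 86.4 kt.
Translation term: 1 × 0.5 × 4 = 2 kt.
Corrected V ≈ 88.4 kt → 88 kt.

88 kt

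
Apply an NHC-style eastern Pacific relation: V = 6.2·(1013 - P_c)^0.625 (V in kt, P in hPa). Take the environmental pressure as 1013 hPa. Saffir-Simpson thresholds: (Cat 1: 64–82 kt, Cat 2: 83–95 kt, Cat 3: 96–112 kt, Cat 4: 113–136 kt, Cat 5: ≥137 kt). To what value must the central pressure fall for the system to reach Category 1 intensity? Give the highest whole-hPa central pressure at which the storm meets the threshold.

971 hPa

Category 1 begins at V = 64 kt.
Required ΔP = (64/6.2)^(1/0.625) = 10.323^1.600 ≈ 41.89 hPa.
P_c ≤ 1013 − 41.89 = 971.11, so the highest integer P_c is 971 hPa.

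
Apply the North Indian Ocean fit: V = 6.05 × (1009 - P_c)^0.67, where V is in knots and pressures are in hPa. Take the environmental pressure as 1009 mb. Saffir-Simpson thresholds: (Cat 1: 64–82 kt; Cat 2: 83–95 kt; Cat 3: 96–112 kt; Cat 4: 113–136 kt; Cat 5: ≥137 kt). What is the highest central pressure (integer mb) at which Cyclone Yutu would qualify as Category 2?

959 mb

Category 2 begins at V = 83 kt.
Required ΔP = (83/6.05)^(1/0.67) = 13.719^1.493 ≈ 49.83 mb.
P_c ≤ 1009 − 49.83 = 959.17, so the highest integer P_c is 959 mb.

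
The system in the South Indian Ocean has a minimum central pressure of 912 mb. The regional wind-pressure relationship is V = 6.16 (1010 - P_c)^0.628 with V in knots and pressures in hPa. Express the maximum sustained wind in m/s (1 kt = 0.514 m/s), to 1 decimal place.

ΔP = 1010 − 912 = 98 mb.
V ≈ 6.16 × 98^0.628 = 6.16 × 17.803 ≈ 109.666 kt.
109.666 × 0.514 ≈ 56.37 m/s → 56.4 m/s.

56.4 m/s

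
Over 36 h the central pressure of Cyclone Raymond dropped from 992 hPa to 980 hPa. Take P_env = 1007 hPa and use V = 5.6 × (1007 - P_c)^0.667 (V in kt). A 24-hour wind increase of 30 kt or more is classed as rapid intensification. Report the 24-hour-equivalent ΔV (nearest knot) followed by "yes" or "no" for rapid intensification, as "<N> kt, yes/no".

V₁: ΔP = 15, V ≈ 5.6 × 15^0.667 ≈ 34.09 kt.
V₂: ΔP = 27, V ≈ 5.6 × 27^0.667 ≈ 50.46 kt.
ΔV over 36 h = 16.37 kt → 24 h equivalent = 16.37 × 24/36 ≈ 10.91 kt.
11 kt < 30 kt ⇒ not rapid intensification.

11 kt, no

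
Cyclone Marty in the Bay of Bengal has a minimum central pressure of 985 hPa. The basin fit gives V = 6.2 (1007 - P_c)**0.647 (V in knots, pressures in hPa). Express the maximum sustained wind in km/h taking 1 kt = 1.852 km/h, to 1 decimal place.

ΔP = 1007 − 985 = 22 hPa.
V ≈ 6.2 × 22^0.647 = 6.2 × 7.388 ≈ 45.808 kt.
45.808 × 1.852 ≈ 84.84 km/h → 84.8 km/h.

84.8 km/h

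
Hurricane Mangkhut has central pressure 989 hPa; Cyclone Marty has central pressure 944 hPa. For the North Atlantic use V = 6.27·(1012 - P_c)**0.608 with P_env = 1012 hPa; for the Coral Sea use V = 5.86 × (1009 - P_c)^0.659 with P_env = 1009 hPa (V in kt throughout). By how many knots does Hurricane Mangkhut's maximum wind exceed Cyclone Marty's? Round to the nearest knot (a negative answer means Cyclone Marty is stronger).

Hurricane Mangkhut: ΔP = 23; V ≈ 6.27 × 23^0.608 ≈ 42.19 kt.
Cyclone Marty: ΔP = 65; V ≈ 5.86 × 65^0.659 ≈ 91.75 kt.
Difference ≈ 42.19 − 91.75 = -49.56 → -50 kt.

-50 kt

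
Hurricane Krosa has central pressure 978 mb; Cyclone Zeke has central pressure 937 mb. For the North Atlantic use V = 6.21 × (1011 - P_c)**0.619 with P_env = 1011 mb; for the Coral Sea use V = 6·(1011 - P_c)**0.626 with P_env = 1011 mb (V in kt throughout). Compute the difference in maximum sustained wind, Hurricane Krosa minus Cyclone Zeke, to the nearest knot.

Hurricane Krosa: ΔP = 33; V ≈ 6.21 × 33^0.619 ≈ 54.08 kt.
Cyclone Zeke: ΔP = 74; V ≈ 6 × 74^0.626 ≈ 88.77 kt.
Difference ≈ 54.08 − 88.77 = -34.69 → -35 kt.

-35 kt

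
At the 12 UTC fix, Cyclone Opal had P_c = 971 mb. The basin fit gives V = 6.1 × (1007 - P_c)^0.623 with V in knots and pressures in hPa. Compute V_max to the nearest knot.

ΔP = 1007 − 971 = 36 mb.
36^0.623 ≈ 9.323.
V ≈ 6.1 × 9.323 ≈ 56.9 kt.

57 kt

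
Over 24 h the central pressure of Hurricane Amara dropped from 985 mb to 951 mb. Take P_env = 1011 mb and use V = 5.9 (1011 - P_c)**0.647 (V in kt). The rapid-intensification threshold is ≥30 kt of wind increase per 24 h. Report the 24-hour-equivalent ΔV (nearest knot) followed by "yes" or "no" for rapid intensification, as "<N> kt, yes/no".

V₁: ΔP = 26, V ≈ 5.9 × 26^0.647 ≈ 48.57 kt.
V₂: ΔP = 60, V ≈ 5.9 × 60^0.647 ≈ 83.43 kt.
ΔV over 24 h = 34.86 kt → 24 h equivalent = 34.86 × 24/24 ≈ 34.86 kt.
35 kt ≥ 30 kt ⇒ rapid intensification.

35 kt, yes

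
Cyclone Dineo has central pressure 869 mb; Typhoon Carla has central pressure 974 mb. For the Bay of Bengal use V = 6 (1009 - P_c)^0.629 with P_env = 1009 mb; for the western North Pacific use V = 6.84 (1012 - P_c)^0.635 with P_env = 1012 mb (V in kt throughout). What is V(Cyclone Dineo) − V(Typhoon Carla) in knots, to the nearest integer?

65 kt

Cyclone Dineo: ΔP = 140; V ≈ 6 × 140^0.629 ≈ 134.30 kt.
Typhoon Carla: ΔP = 38; V ≈ 6.84 × 38^0.635 ≈ 68.90 kt.
Difference ≈ 134.30 − 68.90 = 65.40 → 65 kt.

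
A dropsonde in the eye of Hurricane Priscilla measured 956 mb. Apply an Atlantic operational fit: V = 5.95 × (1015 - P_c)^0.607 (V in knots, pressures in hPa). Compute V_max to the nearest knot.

ΔP = 1015 − 956 = 59 mb.
59^0.607 ≈ 11.882.
V ≈ 5.95 × 11.882 ≈ 70.7 kt.

71 kt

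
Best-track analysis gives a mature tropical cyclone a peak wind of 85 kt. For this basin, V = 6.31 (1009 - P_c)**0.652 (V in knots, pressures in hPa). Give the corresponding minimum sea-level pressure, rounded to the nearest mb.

955 mb

ΔP = (V / 6.31)^(1/0.652) = (85/6.31)^1.534.
85/6.31 = 13.471; 13.471^1.534 ≈ 53.97 mb.
P_c = 1009 − 53.97 = 955.03 ≈ 955 mb.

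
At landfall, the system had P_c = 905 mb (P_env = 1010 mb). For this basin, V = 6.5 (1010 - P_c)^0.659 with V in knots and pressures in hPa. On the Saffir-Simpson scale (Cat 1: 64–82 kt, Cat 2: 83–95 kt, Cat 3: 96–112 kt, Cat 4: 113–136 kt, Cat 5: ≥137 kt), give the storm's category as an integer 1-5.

5

ΔP = 1010 − 905 = 105 mb.
V ≈ 6.5 × 105^0.659 = 6.5 × 21.48 ≈ 140 kt.
140 kt falls in the Category 5 band.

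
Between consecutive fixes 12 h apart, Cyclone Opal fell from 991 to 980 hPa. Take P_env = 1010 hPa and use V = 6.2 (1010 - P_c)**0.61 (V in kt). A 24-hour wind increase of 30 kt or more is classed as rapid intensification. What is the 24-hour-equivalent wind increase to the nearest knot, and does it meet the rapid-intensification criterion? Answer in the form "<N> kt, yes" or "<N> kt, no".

V₁: ΔP = 19, V ≈ 6.2 × 19^0.61 ≈ 37.36 kt.
V₂: ΔP = 30, V ≈ 6.2 × 30^0.61 ≈ 49.37 kt.
ΔV over 12 h = 12.01 kt → 24 h equivalent = 12.01 × 24/12 ≈ 24.02 kt.
24 kt < 30 kt ⇒ not rapid intensification.

24 kt, no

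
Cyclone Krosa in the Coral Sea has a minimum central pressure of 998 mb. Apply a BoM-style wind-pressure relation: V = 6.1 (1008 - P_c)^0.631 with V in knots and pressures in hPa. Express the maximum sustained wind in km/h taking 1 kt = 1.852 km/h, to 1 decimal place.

ΔP = 1008 − 998 = 10 mb.
V ≈ 6.1 × 10^0.631 = 6.1 × 4.276 ≈ 26.081 kt.
26.081 × 1.852 ≈ 48.30 km/h → 48.3 km/h.

48.3 km/h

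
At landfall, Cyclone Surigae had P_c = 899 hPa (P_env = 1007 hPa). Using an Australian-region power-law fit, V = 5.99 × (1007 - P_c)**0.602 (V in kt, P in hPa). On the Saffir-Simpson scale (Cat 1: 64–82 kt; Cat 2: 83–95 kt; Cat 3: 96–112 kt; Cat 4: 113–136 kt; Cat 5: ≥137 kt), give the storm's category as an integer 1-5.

3

ΔP = 1007 − 899 = 108 hPa.
V ≈ 5.99 × 108^0.602 = 5.99 × 16.75 ≈ 100 kt.
100 kt falls in the Category 3 band.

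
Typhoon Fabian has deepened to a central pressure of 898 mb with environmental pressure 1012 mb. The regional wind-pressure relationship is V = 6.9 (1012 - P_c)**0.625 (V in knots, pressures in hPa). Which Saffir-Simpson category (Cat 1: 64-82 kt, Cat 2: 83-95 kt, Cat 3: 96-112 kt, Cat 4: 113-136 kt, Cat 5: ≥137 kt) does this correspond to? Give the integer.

4

ΔP = 1012 − 898 = 114 mb.
V ≈ 6.9 × 114^0.625 = 6.9 × 19.30 ≈ 133 kt.
133 kt falls in the Category 4 band.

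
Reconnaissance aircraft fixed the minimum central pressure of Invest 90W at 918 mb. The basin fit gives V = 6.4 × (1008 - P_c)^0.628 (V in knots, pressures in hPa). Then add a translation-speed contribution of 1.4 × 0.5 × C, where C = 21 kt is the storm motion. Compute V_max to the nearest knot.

ΔP = 1008 − 918 = 90 mb.
90^0.628 ≈ 16.876.
V ≈ 6.4 × 16.876 ≈ 108.0 kt.
Translation term: 1.4 × 0.5 × 21 = 14.7 kt.
Corrected V ≈ 122.7 kt → 123 kt.

123 kt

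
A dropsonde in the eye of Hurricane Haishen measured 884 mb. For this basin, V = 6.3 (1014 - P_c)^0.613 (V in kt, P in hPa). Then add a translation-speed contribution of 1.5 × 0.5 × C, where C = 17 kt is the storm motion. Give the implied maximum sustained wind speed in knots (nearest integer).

137 kt

ΔP = 1014 − 884 = 130 mb.
130^0.613 ≈ 19.763.
V ≈ 6.3 × 19.763 ≈ 124.5 kt.
Translation term: 1.5 × 0.5 × 17 = 12.75 kt.
Corrected V ≈ 137.25 kt → 137 kt.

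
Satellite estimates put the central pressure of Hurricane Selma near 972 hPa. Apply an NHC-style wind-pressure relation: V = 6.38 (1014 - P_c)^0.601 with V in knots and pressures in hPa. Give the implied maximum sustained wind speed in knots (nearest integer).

60 kt

ΔP = 1014 − 972 = 42 hPa.
42^0.601 ≈ 9.453.
V ≈ 6.38 × 9.453 ≈ 60.3 kt.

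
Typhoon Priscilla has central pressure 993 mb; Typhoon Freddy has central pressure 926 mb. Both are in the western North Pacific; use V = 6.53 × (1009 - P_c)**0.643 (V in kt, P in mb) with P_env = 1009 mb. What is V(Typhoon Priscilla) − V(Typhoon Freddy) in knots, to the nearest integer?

-73 kt

Typhoon Priscilla: ΔP = 16; V ≈ 6.53 × 16^0.643 ≈ 38.83 kt.
Typhoon Freddy: ΔP = 83; V ≈ 6.53 × 83^0.643 ≈ 111.91 kt.
Difference ≈ 38.83 − 111.91 = -73.08 → -73 kt.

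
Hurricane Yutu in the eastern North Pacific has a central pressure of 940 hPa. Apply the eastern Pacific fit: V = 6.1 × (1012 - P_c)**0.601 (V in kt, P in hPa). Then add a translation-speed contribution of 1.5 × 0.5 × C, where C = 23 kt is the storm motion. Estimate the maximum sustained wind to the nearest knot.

97 kt

ΔP = 1012 − 940 = 72 hPa.
72^0.601 ≈ 13.069.
V ≈ 6.1 × 13.069 ≈ 79.7 kt.
Translation term: 1.5 × 0.5 × 23 = 17.25 kt.
Corrected V ≈ 96.95 kt → 97 kt.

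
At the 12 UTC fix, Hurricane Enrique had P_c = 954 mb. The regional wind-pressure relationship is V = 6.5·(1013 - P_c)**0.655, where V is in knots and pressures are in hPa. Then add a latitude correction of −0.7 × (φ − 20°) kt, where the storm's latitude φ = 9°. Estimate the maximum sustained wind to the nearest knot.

ΔP = 1013 − 954 = 59 mb.
59^0.655 ≈ 14.451.
V ≈ 6.5 × 14.451 ≈ 93.9 kt.
Latitude correction: −0.7 × (9 − 20) = 7.7 kt.
Corrected V ≈ 101.6 kt → 102 kt.

102 kt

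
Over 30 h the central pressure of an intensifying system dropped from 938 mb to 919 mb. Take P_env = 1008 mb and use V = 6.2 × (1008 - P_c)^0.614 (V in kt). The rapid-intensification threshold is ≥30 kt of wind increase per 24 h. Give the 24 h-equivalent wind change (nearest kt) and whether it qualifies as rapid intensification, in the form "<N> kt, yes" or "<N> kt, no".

V₁: ΔP = 70, V ≈ 6.2 × 70^0.614 ≈ 84.19 kt.
V₂: ΔP = 89, V ≈ 6.2 × 89^0.614 ≈ 97.57 kt.
ΔV over 30 h = 13.38 kt → 24 h equivalent = 13.38 × 24/30 ≈ 10.70 kt.
11 kt < 30 kt ⇒ not rapid intensification.

11 kt, no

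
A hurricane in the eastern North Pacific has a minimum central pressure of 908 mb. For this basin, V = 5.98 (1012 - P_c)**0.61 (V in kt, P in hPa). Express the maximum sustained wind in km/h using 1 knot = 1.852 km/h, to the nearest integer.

ΔP = 1012 − 908 = 104 mb.
V ≈ 5.98 × 104^0.61 = 5.98 × 16.998 ≈ 101.646 kt.
101.646 × 1.852 ≈ 188.25 km/h → 188 km/h.

188 km/h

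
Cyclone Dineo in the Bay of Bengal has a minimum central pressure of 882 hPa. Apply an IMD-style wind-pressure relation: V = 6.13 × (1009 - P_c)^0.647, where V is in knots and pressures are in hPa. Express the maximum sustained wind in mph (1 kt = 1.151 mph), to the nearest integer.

ΔP = 1009 − 882 = 127 hPa.
V ≈ 6.13 × 127^0.647 = 6.13 × 22.970 ≈ 140.806 kt.
140.806 × 1.151 ≈ 162.07 mph → 162 mph.

162 mph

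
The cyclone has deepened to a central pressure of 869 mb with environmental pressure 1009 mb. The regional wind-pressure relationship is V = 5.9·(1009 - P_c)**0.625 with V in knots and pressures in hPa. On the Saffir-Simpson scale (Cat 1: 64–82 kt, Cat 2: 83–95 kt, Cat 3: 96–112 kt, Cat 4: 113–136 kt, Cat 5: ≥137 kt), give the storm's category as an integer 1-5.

ΔP = 1009 − 869 = 140 mb.
V ≈ 5.9 × 140^0.625 = 5.9 × 21.94 ≈ 129 kt.
129 kt falls in the Category 4 band.

4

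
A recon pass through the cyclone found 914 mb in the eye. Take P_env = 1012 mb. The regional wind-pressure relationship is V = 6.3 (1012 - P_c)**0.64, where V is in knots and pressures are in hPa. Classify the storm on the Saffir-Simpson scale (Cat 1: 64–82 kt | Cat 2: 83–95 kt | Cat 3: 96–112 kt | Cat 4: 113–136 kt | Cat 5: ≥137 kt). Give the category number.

4

ΔP = 1012 − 914 = 98 mb.
V ≈ 6.3 × 98^0.64 = 6.3 × 18.81 ≈ 119 kt.
119 kt falls in the Category 4 band.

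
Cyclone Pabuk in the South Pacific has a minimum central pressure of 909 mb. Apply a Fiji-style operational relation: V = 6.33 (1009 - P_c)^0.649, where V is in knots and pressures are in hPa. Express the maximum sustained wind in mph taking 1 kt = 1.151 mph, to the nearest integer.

145 mph

ΔP = 1009 − 909 = 100 mb.
V ≈ 6.33 × 100^0.649 = 6.33 × 19.861 ≈ 125.720 kt.
125.720 × 1.151 ≈ 144.70 mph → 145 mph.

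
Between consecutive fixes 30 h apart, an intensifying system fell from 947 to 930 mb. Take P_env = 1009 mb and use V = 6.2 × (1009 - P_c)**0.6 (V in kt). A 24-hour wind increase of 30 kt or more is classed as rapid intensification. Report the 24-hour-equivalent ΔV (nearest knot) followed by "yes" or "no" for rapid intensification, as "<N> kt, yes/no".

9 kt, no

V₁: ΔP = 62, V ≈ 6.2 × 62^0.6 ≈ 73.76 kt.
V₂: ΔP = 79, V ≈ 6.2 × 79^0.6 ≈ 85.30 kt.
ΔV over 30 h = 11.54 kt → 24 h equivalent = 11.54 × 24/30 ≈ 9.23 kt.
9 kt < 30 kt ⇒ not rapid intensification.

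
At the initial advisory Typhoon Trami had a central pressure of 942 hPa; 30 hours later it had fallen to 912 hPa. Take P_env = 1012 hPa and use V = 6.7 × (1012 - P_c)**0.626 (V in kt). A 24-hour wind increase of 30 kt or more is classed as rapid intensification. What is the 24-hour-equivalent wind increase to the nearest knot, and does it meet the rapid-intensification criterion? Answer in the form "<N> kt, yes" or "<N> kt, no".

V₁: ΔP = 70, V ≈ 6.7 × 70^0.626 ≈ 95.74 kt.
V₂: ΔP = 100, V ≈ 6.7 × 100^0.626 ≈ 119.69 kt.
ΔV over 30 h = 23.95 kt → 24 h equivalent = 23.95 × 24/30 ≈ 19.16 kt.
19 kt < 30 kt ⇒ not rapid intensification.

19 kt, no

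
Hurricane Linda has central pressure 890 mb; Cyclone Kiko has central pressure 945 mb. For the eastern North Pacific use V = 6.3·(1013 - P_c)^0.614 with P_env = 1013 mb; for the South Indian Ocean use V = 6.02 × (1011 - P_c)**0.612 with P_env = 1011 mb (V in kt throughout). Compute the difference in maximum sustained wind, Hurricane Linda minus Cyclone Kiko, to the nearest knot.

43 kt

Hurricane Linda: ΔP = 123; V ≈ 6.3 × 123^0.614 ≈ 120.93 kt.
Cyclone Kiko: ΔP = 66; V ≈ 6.02 × 66^0.612 ≈ 78.19 kt.
Difference ≈ 120.93 − 78.19 = 42.74 → 43 kt.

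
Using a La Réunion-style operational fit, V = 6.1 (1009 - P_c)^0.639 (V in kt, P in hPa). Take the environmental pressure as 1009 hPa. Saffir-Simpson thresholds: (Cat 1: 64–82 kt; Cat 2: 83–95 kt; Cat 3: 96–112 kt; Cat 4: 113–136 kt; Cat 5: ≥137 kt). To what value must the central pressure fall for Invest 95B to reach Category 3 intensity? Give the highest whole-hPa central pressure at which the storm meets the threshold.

Category 3 begins at V = 96 kt.
Required ΔP = (96/6.1)^(1/0.639) = 15.738^1.565 ≈ 74.67 hPa.
P_c ≤ 1009 − 74.67 = 934.33, so the highest integer P_c is 934 hPa.

934 hPa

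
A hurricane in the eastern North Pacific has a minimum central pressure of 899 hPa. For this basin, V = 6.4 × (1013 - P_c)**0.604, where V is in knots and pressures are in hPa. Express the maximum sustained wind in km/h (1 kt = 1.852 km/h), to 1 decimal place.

ΔP = 1013 − 899 = 114 hPa.
V ≈ 6.4 × 114^0.604 = 6.4 × 17.473 ≈ 111.828 kt.
111.828 × 1.852 ≈ 207.11 km/h → 207.1 km/h.

207.1 km/h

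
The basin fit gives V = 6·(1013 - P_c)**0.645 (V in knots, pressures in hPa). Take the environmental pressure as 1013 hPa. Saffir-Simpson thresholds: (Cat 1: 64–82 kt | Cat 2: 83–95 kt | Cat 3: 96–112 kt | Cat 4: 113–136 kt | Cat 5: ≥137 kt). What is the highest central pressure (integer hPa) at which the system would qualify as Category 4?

Category 4 begins at V = 113 kt.
Required ΔP = (113/6)^(1/0.645) = 18.833^1.550 ≈ 94.76 hPa.
P_c ≤ 1013 − 94.76 = 918.24, so the highest integer P_c is 918 hPa.

918 hPa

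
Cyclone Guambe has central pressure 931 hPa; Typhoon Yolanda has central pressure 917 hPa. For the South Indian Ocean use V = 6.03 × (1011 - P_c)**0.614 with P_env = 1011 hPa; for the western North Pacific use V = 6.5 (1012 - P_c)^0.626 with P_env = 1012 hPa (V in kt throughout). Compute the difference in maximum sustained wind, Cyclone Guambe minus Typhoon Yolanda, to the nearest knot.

Cyclone Guambe: ΔP = 80; V ≈ 6.03 × 80^0.614 ≈ 88.88 kt.
Typhoon Yolanda: ΔP = 95; V ≈ 6.5 × 95^0.626 ≈ 112.45 kt.
Difference ≈ 88.88 − 112.45 = -23.57 → -24 kt.

-24 kt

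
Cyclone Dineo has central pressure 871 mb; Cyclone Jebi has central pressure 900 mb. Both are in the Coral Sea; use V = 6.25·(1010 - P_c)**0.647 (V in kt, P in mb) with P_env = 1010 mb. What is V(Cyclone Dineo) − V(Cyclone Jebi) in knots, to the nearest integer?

21 kt

Cyclone Dineo: ΔP = 139; V ≈ 6.25 × 139^0.647 ≈ 152.20 kt.
Cyclone Jebi: ΔP = 110; V ≈ 6.25 × 110^0.647 ≈ 130.82 kt.
Difference ≈ 152.20 − 130.82 = 21.38 → 21 kt.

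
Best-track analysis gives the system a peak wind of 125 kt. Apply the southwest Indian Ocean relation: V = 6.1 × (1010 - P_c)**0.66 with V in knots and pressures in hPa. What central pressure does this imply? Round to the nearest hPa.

ΔP = (V / 6.1)^(1/0.66) = (125/6.1)^1.515.
125/6.1 = 20.492; 20.492^1.515 ≈ 97.11 hPa.
P_c = 1010 − 97.11 = 912.89 ≈ 913 hPa.

913 hPa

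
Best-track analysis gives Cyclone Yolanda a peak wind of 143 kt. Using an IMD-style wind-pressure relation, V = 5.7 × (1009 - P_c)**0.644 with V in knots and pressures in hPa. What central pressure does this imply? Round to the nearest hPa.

ΔP = (V / 5.7)^(1/0.644) = (143/5.7)^1.553.
143/5.7 = 25.088; 25.088^1.553 ≈ 148.96 hPa.
P_c = 1009 − 148.96 = 860.04 ≈ 860 hPa.

860 hPa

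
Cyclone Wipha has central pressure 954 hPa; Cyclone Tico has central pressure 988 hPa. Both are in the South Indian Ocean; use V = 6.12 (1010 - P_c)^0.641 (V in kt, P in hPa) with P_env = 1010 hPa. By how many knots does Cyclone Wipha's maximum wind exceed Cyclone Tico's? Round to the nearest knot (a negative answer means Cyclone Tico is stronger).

Cyclone Wipha: ΔP = 56; V ≈ 6.12 × 56^0.641 ≈ 80.79 kt.
Cyclone Tico: ΔP = 22; V ≈ 6.12 × 22^0.641 ≈ 44.39 kt.
Difference ≈ 80.79 − 44.39 = 36.40 → 36 kt.

36 kt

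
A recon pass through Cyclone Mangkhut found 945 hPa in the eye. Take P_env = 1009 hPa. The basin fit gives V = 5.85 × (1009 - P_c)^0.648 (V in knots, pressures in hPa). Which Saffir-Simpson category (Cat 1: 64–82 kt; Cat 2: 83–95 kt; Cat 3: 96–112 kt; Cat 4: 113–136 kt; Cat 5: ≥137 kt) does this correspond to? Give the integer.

2

ΔP = 1009 − 945 = 64 hPa.
V ≈ 5.85 × 64^0.648 = 5.85 × 14.80 ≈ 87 kt.
87 kt falls in the Category 2 band.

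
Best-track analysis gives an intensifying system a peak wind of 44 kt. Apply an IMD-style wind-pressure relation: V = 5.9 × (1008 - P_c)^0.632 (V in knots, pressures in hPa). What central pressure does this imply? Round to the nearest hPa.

984 hPa

ΔP = (V / 5.9)^(1/0.632) = (44/5.9)^1.582.
44/5.9 = 7.458; 7.458^1.582 ≈ 24.03 hPa.
P_c = 1008 − 24.03 = 983.97 ≈ 984 hPa.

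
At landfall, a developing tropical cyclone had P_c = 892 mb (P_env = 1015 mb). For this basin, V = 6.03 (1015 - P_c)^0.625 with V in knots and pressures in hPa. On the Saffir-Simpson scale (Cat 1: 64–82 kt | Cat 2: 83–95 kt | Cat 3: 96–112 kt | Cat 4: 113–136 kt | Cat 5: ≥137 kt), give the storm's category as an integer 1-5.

4

ΔP = 1015 − 892 = 123 mb.
V ≈ 6.03 × 123^0.625 = 6.03 × 20.24 ≈ 122 kt.
122 kt falls in the Category 4 band.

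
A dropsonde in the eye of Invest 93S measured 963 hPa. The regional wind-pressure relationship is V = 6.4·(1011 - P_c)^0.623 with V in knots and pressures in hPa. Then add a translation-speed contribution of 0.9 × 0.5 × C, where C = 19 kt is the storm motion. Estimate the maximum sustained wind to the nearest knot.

80 kt

ΔP = 1011 − 963 = 48 hPa.
48^0.623 ≈ 11.154.
V ≈ 6.4 × 11.154 ≈ 71.4 kt.
Translation term: 0.9 × 0.5 × 19 = 8.55 kt.
Corrected V ≈ 79.95 kt → 80 kt.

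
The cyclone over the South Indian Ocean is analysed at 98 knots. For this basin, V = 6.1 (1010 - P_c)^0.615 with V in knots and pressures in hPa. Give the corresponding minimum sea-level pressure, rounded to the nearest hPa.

ΔP = (V / 6.1)^(1/0.615) = (98/6.1)^1.626.
98/6.1 = 16.066; 16.066^1.626 ≈ 91.37 hPa.
P_c = 1010 − 91.37 = 918.63 ≈ 919 hPa.

919 hPa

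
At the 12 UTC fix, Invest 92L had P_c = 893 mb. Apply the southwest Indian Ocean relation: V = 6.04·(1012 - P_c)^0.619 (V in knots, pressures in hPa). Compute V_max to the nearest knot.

116 kt

ΔP = 1012 − 893 = 119 mb.
119^0.619 ≈ 19.265.
V ≈ 6.04 × 19.265 ≈ 116.4 kt.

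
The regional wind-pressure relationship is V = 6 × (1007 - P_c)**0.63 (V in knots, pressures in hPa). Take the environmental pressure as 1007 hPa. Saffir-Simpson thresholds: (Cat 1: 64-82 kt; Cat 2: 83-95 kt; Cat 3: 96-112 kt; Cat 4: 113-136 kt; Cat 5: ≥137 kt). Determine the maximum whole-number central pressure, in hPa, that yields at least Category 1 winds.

Category 1 begins at V = 64 kt.
Required ΔP = (64/6)^(1/0.63) = 10.667^1.587 ≈ 42.83 hPa.
P_c ≤ 1007 − 42.83 = 964.17, so the highest integer P_c is 964 hPa.

964 hPa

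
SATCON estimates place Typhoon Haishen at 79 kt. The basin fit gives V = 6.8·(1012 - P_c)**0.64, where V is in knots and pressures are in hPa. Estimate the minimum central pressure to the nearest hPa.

ΔP = (V / 6.8)^(1/0.64) = (79/6.8)^1.562.
79/6.8 = 11.618; 11.618^1.562 ≈ 46.16 hPa.
P_c = 1012 − 46.16 = 965.84 ≈ 966 hPa.

966 hPa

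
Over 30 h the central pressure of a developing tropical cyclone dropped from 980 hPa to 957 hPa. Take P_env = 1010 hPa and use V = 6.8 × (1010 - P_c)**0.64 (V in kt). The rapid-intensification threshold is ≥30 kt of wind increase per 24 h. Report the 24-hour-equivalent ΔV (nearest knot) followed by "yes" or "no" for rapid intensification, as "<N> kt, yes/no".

V₁: ΔP = 30, V ≈ 6.8 × 30^0.64 ≈ 59.96 kt.
V₂: ΔP = 53, V ≈ 6.8 × 53^0.64 ≈ 86.31 kt.
ΔV over 30 h = 26.35 kt → 24 h equivalent = 26.35 × 24/30 ≈ 21.08 kt.
21 kt < 30 kt ⇒ not rapid intensification.

21 kt, no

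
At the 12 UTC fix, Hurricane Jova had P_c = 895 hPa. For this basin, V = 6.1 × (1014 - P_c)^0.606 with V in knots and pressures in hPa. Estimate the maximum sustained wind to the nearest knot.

ΔP = 1014 − 895 = 119 hPa.
119^0.606 ≈ 18.104.
V ≈ 6.1 × 18.104 ≈ 110.4 kt.

110 kt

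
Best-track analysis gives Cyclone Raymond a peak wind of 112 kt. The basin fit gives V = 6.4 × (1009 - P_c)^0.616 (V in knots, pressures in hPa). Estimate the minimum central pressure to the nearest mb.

905 mb

ΔP = (V / 6.4)^(1/0.616) = (112/6.4)^1.623.
112/6.4 = 17.500; 17.500^1.623 ≈ 104.21 mb.
P_c = 1009 − 104.21 = 904.79 ≈ 905 mb.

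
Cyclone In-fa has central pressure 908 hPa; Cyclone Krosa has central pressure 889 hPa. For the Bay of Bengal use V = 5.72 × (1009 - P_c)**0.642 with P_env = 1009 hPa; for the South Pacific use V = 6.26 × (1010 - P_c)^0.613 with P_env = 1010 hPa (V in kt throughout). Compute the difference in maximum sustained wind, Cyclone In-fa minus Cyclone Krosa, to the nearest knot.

-8 kt

Cyclone In-fa: ΔP = 101; V ≈ 5.72 × 101^0.642 ≈ 110.71 kt.
Cyclone Krosa: ΔP = 121; V ≈ 6.26 × 121^0.613 ≈ 118.39 kt.
Difference ≈ 110.71 − 118.39 = -7.68 → -8 kt.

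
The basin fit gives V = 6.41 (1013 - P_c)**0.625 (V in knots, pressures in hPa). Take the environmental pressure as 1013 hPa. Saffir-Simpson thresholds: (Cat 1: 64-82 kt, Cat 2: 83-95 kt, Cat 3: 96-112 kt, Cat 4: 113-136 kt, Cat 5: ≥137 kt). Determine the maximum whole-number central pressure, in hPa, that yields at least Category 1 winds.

Category 1 begins at V = 64 kt.
Required ΔP = (64/6.41)^(1/0.625) = 9.984^1.600 ≈ 39.71 hPa.
P_c ≤ 1013 − 39.71 = 973.29, so the highest integer P_c is 973 hPa.

973 hPa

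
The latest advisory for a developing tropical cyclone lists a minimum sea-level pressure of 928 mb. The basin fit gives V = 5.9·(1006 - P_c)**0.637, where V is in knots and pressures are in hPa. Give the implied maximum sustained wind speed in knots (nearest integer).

ΔP = 1006 − 928 = 78 mb.
78^0.637 ≈ 16.042.
V ≈ 5.9 × 16.042 ≈ 94.6 kt.

95 kt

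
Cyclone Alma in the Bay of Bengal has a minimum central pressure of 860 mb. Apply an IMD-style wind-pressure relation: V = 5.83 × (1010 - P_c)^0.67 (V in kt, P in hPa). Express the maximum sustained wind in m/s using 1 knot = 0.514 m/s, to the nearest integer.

86 m/s

ΔP = 1010 − 860 = 150 mb.
V ≈ 5.83 × 150^0.67 = 5.83 × 28.707 ≈ 167.359 kt.
167.359 × 0.514 ≈ 86.02 m/s → 86 m/s.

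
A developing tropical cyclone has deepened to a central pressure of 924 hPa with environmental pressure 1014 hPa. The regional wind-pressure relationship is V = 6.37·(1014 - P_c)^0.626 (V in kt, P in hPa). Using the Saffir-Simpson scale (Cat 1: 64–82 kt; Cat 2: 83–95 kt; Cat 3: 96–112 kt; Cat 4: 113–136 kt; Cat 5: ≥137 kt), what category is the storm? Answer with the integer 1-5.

ΔP = 1014 − 924 = 90 hPa.
V ≈ 6.37 × 90^0.626 = 6.37 × 16.72 ≈ 107 kt.
107 kt falls in the Category 3 band.

3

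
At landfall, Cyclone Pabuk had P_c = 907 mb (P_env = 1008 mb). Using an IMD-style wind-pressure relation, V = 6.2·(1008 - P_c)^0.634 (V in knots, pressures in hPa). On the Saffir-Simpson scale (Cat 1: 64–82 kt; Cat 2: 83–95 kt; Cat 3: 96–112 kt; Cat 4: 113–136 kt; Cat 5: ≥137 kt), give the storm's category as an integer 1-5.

ΔP = 1008 − 907 = 101 mb.
V ≈ 6.2 × 101^0.634 = 6.2 × 18.65 ≈ 116 kt.
116 kt falls in the Category 4 band.

4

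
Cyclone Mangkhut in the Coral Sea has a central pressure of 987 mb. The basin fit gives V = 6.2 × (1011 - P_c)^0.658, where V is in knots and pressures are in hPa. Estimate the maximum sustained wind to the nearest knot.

ΔP = 1011 − 987 = 24 mb.
24^0.658 ≈ 8.094.
V ≈ 6.2 × 8.094 ≈ 50.2 kt.

50 kt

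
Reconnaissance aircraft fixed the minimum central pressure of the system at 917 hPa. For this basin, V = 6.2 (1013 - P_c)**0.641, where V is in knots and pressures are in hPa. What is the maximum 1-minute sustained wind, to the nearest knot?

116 kt

ΔP = 1013 − 917 = 96 hPa.
96^0.641 ≈ 18.648.
V ≈ 6.2 × 18.648 ≈ 115.6 kt.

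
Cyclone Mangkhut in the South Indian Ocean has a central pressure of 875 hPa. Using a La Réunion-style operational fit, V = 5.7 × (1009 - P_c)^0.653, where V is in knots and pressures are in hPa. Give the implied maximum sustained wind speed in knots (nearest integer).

ΔP = 1009 − 875 = 134 hPa.
134^0.653 ≈ 24.491.
V ≈ 5.7 × 24.491 ≈ 139.6 kt.

140 kt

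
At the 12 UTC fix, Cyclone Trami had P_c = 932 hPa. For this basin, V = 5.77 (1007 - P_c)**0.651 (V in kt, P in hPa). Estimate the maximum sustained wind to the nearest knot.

ΔP = 1007 − 932 = 75 hPa.
75^0.651 ≈ 16.621.
V ≈ 5.77 × 16.621 ≈ 95.9 kt.

96 kt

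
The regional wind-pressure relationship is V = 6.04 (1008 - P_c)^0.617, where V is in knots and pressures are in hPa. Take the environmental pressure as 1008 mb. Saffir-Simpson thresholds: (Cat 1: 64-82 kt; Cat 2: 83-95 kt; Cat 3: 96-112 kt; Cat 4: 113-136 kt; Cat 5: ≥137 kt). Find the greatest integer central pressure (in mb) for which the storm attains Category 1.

Category 1 begins at V = 64 kt.
Required ΔP = (64/6.04)^(1/0.617) = 10.596^1.621 ≈ 45.87 mb.
P_c ≤ 1008 − 45.87 = 962.13, so the highest integer P_c is 962 mb.

962 mb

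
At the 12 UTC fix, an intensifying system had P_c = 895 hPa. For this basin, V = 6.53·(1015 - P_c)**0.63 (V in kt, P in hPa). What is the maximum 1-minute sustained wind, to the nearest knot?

ΔP = 1015 − 895 = 120 hPa.
120^0.63 ≈ 20.412.
V ≈ 6.53 × 20.412 ≈ 133.3 kt.

133 kt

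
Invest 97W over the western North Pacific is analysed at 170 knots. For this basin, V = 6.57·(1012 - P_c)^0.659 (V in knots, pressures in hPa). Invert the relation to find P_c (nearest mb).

873 mb

ΔP = (V / 6.57)^(1/0.659) = (170/6.57)^1.517.
170/6.57 = 25.875; 25.875^1.517 ≈ 139.31 mb.
P_c = 1012 − 139.31 = 872.69 ≈ 873 mb.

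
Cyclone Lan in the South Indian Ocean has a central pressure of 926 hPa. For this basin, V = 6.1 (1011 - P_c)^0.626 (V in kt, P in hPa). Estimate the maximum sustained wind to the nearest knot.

98 kt

ΔP = 1011 − 926 = 85 hPa.
85^0.626 ≈ 16.137.
V ≈ 6.1 × 16.137 ≈ 98.4 kt.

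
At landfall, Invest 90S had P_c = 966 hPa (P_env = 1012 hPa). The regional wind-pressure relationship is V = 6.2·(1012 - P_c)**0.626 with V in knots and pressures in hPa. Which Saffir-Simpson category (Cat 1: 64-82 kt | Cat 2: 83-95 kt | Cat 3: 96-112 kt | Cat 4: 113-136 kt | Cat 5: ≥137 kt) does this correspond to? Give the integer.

1

ΔP = 1012 − 966 = 46 hPa.
V ≈ 6.2 × 46^0.626 = 6.2 × 10.99 ≈ 68 kt.
68 kt falls in the Category 1 band.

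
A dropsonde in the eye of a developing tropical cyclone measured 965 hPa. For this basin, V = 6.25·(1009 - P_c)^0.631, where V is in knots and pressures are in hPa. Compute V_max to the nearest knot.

ΔP = 1009 − 965 = 44 hPa.
44^0.631 ≈ 10.890.
V ≈ 6.25 × 10.890 ≈ 68.1 kt.

68 kt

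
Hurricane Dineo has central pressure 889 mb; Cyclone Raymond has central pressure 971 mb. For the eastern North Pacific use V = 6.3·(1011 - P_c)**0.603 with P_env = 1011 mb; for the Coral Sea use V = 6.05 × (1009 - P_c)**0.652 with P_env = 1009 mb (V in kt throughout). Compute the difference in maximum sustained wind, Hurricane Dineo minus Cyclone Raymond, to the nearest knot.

49 kt

Hurricane Dineo: ΔP = 122; V ≈ 6.3 × 122^0.603 ≈ 114.13 kt.
Cyclone Raymond: ΔP = 38; V ≈ 6.05 × 38^0.652 ≈ 64.83 kt.
Difference ≈ 114.13 − 64.83 = 49.30 → 49 kt.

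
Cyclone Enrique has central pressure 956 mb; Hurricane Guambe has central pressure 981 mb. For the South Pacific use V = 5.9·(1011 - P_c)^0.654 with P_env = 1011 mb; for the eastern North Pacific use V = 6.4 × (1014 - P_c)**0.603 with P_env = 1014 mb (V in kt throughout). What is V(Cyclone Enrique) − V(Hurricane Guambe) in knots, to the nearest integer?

28 kt

Cyclone Enrique: ΔP = 55; V ≈ 5.9 × 55^0.654 ≈ 81.11 kt.
Hurricane Guambe: ΔP = 33; V ≈ 6.4 × 33^0.603 ≈ 52.70 kt.
Difference ≈ 81.11 − 52.70 = 28.41 → 28 kt.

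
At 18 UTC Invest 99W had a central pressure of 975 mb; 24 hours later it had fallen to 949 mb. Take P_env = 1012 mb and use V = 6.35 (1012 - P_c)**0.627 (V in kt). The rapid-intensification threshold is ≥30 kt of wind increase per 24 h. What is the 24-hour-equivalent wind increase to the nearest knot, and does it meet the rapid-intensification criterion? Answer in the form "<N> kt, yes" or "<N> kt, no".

V₁: ΔP = 37, V ≈ 6.35 × 37^0.627 ≈ 61.10 kt.
V₂: ΔP = 63, V ≈ 6.35 × 63^0.627 ≈ 85.30 kt.
ΔV over 24 h = 24.20 kt → 24 h equivalent = 24.20 × 24/24 ≈ 24.20 kt.
24 kt < 30 kt ⇒ not rapid intensification.

24 kt, no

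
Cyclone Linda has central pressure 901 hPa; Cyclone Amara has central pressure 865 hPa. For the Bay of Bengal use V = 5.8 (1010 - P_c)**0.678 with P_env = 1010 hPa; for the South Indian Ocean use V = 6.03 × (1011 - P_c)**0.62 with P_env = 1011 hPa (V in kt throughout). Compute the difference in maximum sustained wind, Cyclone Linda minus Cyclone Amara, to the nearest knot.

7 kt

Cyclone Linda: ΔP = 109; V ≈ 5.8 × 109^0.678 ≈ 139.57 kt.
Cyclone Amara: ΔP = 146; V ≈ 6.03 × 146^0.62 ≈ 132.50 kt.
Difference ≈ 139.57 − 132.50 = 7.07 → 7 kt.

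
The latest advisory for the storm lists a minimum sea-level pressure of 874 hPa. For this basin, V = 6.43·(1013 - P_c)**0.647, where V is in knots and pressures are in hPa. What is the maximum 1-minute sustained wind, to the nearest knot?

ΔP = 1013 − 874 = 139 hPa.
139^0.647 ≈ 24.352.
V ≈ 6.43 × 24.352 ≈ 156.6 kt.

157 kt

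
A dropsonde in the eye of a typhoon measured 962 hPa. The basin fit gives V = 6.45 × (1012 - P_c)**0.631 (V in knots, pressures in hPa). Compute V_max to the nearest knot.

ΔP = 1012 − 962 = 50 hPa.
50^0.631 ≈ 11.805.
V ≈ 6.45 × 11.805 ≈ 76.1 kt.

76 kt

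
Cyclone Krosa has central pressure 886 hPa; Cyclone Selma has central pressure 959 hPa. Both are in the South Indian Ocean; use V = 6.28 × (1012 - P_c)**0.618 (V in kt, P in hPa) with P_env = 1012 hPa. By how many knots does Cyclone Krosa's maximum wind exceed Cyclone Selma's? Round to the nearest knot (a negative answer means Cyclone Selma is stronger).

52 kt

Cyclone Krosa: ΔP = 126; V ≈ 6.28 × 126^0.618 ≈ 124.74 kt.
Cyclone Selma: ΔP = 53; V ≈ 6.28 × 53^0.618 ≈ 73.04 kt.
Difference ≈ 124.74 − 73.04 = 51.70 → 52 kt.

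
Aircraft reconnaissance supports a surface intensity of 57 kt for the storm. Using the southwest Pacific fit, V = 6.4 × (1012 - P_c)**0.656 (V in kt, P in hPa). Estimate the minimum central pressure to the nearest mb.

984 mb

ΔP = (V / 6.4)^(1/0.656) = (57/6.4)^1.524.
57/6.4 = 8.906; 8.906^1.524 ≈ 28.04 mb.
P_c = 1012 − 28.04 = 983.96 ≈ 984 mb.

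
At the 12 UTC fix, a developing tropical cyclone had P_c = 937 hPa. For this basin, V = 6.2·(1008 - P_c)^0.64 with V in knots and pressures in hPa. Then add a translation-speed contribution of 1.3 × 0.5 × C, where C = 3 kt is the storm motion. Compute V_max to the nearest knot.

97 kt

ΔP = 1008 − 937 = 71 hPa.
71^0.64 ≈ 15.304.
V ≈ 6.2 × 15.304 ≈ 94.9 kt.
Translation term: 1.3 × 0.5 × 3 = 1.95 kt.
Corrected V ≈ 96.85 kt → 97 kt.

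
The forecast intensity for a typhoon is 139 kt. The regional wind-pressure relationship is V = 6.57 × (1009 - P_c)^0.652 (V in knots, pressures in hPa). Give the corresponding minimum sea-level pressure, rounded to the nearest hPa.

ΔP = (V / 6.57)^(1/0.652) = (139/6.57)^1.534.
139/6.57 = 21.157; 21.157^1.534 ≈ 107.87 hPa.
P_c = 1009 − 107.87 = 901.13 ≈ 901 hPa.

901 hPa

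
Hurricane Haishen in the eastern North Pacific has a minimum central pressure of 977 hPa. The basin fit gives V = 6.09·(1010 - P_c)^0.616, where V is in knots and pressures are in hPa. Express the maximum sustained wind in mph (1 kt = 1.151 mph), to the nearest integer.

ΔP = 1010 − 977 = 33 hPa.
V ≈ 6.09 × 33^0.616 = 6.09 × 8.618 ≈ 52.483 kt.
52.483 × 1.151 ≈ 60.41 mph → 60 mph.

60 mph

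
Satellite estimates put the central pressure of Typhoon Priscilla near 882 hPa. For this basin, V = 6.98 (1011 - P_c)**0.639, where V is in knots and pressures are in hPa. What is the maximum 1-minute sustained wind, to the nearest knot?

ΔP = 1011 − 882 = 129 hPa.
129^0.639 ≈ 22.319.
V ≈ 6.98 × 22.319 ≈ 155.8 kt.

156 kt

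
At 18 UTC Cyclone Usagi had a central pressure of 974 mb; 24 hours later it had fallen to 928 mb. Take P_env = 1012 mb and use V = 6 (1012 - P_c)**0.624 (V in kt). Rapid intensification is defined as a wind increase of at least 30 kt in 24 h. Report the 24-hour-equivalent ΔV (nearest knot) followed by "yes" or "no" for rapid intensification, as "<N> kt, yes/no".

37 kt, yes

V₁: ΔP = 38, V ≈ 6 × 38^0.624 ≈ 58.07 kt.
V₂: ΔP = 84, V ≈ 6 × 84^0.624 ≈ 95.26 kt.
ΔV over 24 h = 37.19 kt → 24 h equivalent = 37.19 × 24/24 ≈ 37.19 kt.
37 kt ≥ 30 kt ⇒ rapid intensification.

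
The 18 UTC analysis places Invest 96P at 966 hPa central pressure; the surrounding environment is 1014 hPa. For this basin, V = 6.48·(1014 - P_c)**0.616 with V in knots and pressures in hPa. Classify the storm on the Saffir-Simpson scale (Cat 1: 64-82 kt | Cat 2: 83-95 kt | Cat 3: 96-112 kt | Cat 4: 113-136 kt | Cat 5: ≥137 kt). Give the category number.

ΔP = 1014 − 966 = 48 hPa.
V ≈ 6.48 × 48^0.616 = 6.48 × 10.86 ≈ 70 kt.
70 kt falls in the Category 1 band.

1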